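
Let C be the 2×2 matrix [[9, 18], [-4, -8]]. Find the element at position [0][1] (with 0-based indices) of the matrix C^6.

18

Characteristic polynomial: r^2 - r = r(r - 1), so the eigenvalues are 0, 1.
r=0: eigenvector (-2, 1).
r=1: eigenvector (9, -4).
P = [[-2, 9], [1, -4]], D = diag(0, 1), P⁻¹ = [[4, 9], [1, 2]].
C⁶ = P·diag(0, 1)·P⁻¹ = [[9, 18], [-4, -8]].
The requested entry is 18.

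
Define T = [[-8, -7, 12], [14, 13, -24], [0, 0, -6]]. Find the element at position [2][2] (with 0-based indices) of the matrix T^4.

1296

Characteristic polynomial: s^3 + s^2 - 36s - 36 = (s - 6)(s + 1)(s + 6), so the eigenvalues are -6, -1, 6.
s=6: eigenvector (1, -2, 0).
s=-6: eigenvector (-1, 2, 1).
s=-1: eigenvector (1, -1, 0).
P = [[1, -1, 1], [-2, 2, -1], [0, 1, 0]], D = diag(6, -6, -1), P⁻¹ = [[-1, -1, 1], [0, 0, 1], [2, 1, 0]].
T⁴ = P·diag(1296, 1296, 1)·P⁻¹ = [[-1294, -1295, 0], [2590, 2591, 0], [0, 0, 1296]].
The requested entry is 1296.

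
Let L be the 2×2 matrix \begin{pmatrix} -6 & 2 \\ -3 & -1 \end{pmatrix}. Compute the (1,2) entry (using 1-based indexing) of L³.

74

Characteristic polynomial: s^2 + 7s + 12 = (s + 3)(s + 4), so the eigenvalues are -4, -3.
s=-4: eigenvector (1, 1).
s=-3: eigenvector (-2, -3).
P = [[1, -2], [1, -3]], D = diag(-4, -3), P⁻¹ = [[3, -2], [1, -1]].
L³ = P·diag(-64, -27)·P⁻¹ = [[-138, 74], [-111, 47]].
The requested entry is 74.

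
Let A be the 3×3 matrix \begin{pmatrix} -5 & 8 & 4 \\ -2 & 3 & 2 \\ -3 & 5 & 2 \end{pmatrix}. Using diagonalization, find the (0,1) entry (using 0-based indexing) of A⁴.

Characteristic polynomial: s^3 - s = s(s - 1)(s + 1), so the eigenvalues are -1, 0, 1.
s=-1: eigenvector (1, 0, 1).
s=1: eigenvector (2, 1, 1).
s=0: eigenvector (-4, -2, -1).
P = [[1, 2, -4], [0, 1, -2], [1, 1, -1]], D = diag(-1, 1, 0), P⁻¹ = [[1, -2, 0], [-2, 3, 2], [-1, 1, 1]].
A⁴ = P·diag(1, 1, 0)·P⁻¹ = [[-3, 4, 4], [-2, 3, 2], [-1, 1, 2]].
The requested entry is 4.

4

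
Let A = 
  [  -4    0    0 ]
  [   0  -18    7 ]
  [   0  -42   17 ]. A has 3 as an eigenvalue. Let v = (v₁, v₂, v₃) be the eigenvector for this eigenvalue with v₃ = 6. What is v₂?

2

A − 3I = [[-7, 0, 0], [0, -21, 7], [0, -42, 14]].
Solving (A − 3I)v = 0 gives the eigenspace spanned by (0, 2, 6).
With v₃ = 6, v = (0, 2, 6), so v₂ = 2.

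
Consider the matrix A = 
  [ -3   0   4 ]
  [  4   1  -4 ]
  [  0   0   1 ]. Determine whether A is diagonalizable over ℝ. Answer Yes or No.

Yes

Characteristic polynomial: p(t) = t^3 + t^2 - 5t + 3 = (t - 1)^2(t + 3).
t = 1 has algebraic multiplicity 2; rank(A − 1I) = 1, so geometric multiplicity = 2.
Every eigenvalue has geometric = algebraic multiplicity, so A is diagonalizable.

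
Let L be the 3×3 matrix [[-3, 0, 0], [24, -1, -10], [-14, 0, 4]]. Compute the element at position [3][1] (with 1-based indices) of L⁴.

-350

Characteristic polynomial: λ^3 - 13λ - 12 = (λ - 4)(λ + 1)(λ + 3), so the eigenvalues are -3, -1, 4.
λ=-3: eigenvector (1, -2, 2).
λ=-1: eigenvector (0, 1, 0).
λ=4: eigenvector (0, -2, 1).
P = [[1, 0, 0], [-2, 1, -2], [2, 0, 1]], D = diag(-3, -1, 4), P⁻¹ = [[1, 0, 0], [-2, 1, 2], [-2, 0, 1]].
L⁴ = P·diag(81, 1, 256)·P⁻¹ = [[81, 0, 0], [860, 1, -510], [-350, 0, 256]].
The requested entry is -350.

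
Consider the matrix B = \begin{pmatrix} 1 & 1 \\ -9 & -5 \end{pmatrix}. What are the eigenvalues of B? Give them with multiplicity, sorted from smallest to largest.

-2, -2

Characteristic polynomial: p(s) = s^2 + 4s + 4 = (s + 2)^2.
Roots (with multiplicity): -2, -2.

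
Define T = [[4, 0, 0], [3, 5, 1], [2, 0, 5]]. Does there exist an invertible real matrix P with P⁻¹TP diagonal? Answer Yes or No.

Characteristic polynomial: p(λ) = λ^3 - 14λ^2 + 65λ - 100 = (λ - 5)^2(λ - 4).
λ = 5 has algebraic multiplicity 2; rank(T − 5I) = 2, so geometric multiplicity = 1.
Geometric multiplicity < algebraic multiplicity, so T is not diagonalizable.

No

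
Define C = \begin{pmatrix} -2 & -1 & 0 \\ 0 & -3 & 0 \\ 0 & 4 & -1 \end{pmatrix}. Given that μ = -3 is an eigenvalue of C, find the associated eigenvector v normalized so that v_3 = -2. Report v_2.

1

C + 3I = [[1, -1, 0], [0, 0, 0], [0, 4, 2]].
Solving (C + 3I)v = 0 gives the eigenspace spanned by (1, 1, -2).
With v_3 = -2, v = (1, 1, -2), so v_2 = 1.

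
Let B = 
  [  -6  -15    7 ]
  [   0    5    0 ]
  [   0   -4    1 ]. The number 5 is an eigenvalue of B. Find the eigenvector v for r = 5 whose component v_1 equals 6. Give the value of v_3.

B − 5I = [[-11, -15, 7], [0, 0, 0], [0, -4, -4]].
Solving (B − 5I)v = 0 gives the eigenspace spanned by (6, -3, 3).
With v_1 = 6, v = (6, -3, 3), so v_3 = 3.

3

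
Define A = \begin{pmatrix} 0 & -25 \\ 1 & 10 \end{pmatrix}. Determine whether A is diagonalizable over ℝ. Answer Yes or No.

No

Characteristic polynomial: p(s) = s^2 - 10s + 25 = (s - 5)^2.
s = 5 has algebraic multiplicity 2; rank(A − 5I) = 1, so geometric multiplicity = 1.
Geometric multiplicity < algebraic multiplicity, so A is not diagonalizable.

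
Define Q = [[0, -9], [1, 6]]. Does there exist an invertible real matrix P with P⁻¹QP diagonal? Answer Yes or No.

No

Characteristic polynomial: p(μ) = μ^2 - 6μ + 9 = (μ - 3)^2.
μ = 3 has algebraic multiplicity 2; rank(Q − 3I) = 1, so geometric multiplicity = 1.
Geometric multiplicity < algebraic multiplicity, so Q is not diagonalizable.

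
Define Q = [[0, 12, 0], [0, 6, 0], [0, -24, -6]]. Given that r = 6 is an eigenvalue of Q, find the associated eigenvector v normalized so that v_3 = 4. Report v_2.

-2

Q − 6I = [[-6, 12, 0], [0, 0, 0], [0, -24, -12]].
Solving (Q − 6I)v = 0 gives the eigenspace spanned by (-4, -2, 4).
With v_3 = 4, v = (-4, -2, 4), so v_2 = -2.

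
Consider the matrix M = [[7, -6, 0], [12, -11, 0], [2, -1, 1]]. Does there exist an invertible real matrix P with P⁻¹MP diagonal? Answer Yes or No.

Characteristic polynomial: p(t) = t^3 + 3t^2 - 9t + 5 = (t - 1)^2(t + 5).
t = 1 has algebraic multiplicity 2; rank(M − 1I) = 2, so geometric multiplicity = 1.
Geometric multiplicity < algebraic multiplicity, so M is not diagonalizable.

No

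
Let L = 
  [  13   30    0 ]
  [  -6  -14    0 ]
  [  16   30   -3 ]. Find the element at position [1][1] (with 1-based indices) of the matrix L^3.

37

Characteristic polynomial: r^3 + 4r^2 + r - 6 = (r - 1)(r + 2)(r + 3), so the eigenvalues are -3, -2, 1.
r=1: eigenvector (5, -2, 5).
r=-2: eigenvector (-2, 1, -2).
r=-3: eigenvector (0, 0, 1).
P = [[5, -2, 0], [-2, 1, 0], [5, -2, 1]], D = diag(1, -2, -3), P⁻¹ = [[1, 2, 0], [2, 5, 0], [-1, 0, 1]].
L³ = P·diag(1, -8, -27)·P⁻¹ = [[37, 90, 0], [-18, -44, 0], [64, 90, -27]].
The requested entry is 37.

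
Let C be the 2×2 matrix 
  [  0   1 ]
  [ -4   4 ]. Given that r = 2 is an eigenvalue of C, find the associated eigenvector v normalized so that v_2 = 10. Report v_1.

5

C − 2I = [[-2, 1], [-4, 2]].
Solving (C − 2I)v = 0 gives the eigenspace spanned by (5, 10).
With v_2 = 10, v = (5, 10), so v_1 = 5.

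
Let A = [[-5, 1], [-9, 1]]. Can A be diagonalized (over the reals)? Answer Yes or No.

No

Characteristic polynomial: p(t) = t^2 + 4t + 4 = (t + 2)^2.
t = -2 has algebraic multiplicity 2; rank(A + 2I) = 1, so geometric multiplicity = 1.
Geometric multiplicity < algebraic multiplicity, so A is not diagonalizable.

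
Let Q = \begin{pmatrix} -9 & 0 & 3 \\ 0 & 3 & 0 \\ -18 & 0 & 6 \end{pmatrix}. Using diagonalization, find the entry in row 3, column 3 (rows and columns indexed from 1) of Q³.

Characteristic polynomial: μ^3 - 9μ = μ(μ - 3)(μ + 3), so the eigenvalues are -3, 0, 3.
μ=-3: eigenvector (1, 0, 2).
μ=3: eigenvector (0, 1, 0).
μ=0: eigenvector (-1, 0, -3).
P = [[1, 0, -1], [0, 1, 0], [2, 0, -3]], D = diag(-3, 3, 0), P⁻¹ = [[3, 0, -1], [0, 1, 0], [2, 0, -1]].
Q³ = P·diag(-27, 27, 0)·P⁻¹ = [[-81, 0, 27], [0, 27, 0], [-162, 0, 54]].
The requested entry is 54.

54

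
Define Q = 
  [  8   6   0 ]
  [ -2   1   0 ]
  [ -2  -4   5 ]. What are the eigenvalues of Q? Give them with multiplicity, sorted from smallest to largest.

4, 5, 5

Characteristic polynomial: p(t) = t^3 - 14t^2 + 65t - 100 = (t - 5)^2(t - 4).
Roots (with multiplicity): 4, 5, 5.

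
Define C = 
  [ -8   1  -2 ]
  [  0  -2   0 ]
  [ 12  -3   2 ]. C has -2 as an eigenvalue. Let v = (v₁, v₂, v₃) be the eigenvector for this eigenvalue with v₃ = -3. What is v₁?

C + 2I = [[-6, 1, -2], [0, 0, 0], [12, -3, 4]].
Solving (C + 2I)v = 0 gives the eigenspace spanned by (1, 0, -3).
With v₃ = -3, v = (1, 0, -3), so v₁ = 1.

1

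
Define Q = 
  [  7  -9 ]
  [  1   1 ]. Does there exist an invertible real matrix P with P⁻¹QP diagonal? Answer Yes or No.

Characteristic polynomial: p(r) = r^2 - 8r + 16 = (r - 4)^2.
r = 4 has algebraic multiplicity 2; rank(Q − 4I) = 1, so geometric multiplicity = 1.
Geometric multiplicity < algebraic multiplicity, so Q is not diagonalizable.

No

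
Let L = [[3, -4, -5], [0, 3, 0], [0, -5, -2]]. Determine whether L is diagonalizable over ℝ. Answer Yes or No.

Characteristic polynomial: p(t) = t^3 - 4t^2 - 3t + 18 = (t - 3)^2(t + 2).
t = 3 has algebraic multiplicity 2; rank(L − 3I) = 2, so geometric multiplicity = 1.
Geometric multiplicity < algebraic multiplicity, so L is not diagonalizable.

No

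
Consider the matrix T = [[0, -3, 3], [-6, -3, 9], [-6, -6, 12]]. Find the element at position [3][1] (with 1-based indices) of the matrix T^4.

-1296

Characteristic polynomial: μ^3 - 9μ^2 + 18μ = μ(μ - 6)(μ - 3), so the eigenvalues are 0, 3, 6.
μ=6: eigenvector (0, -1, -1).
μ=0: eigenvector (1, 1, 1).
μ=3: eigenvector (-1, 1, 0).
P = [[0, 1, -1], [-1, 1, 1], [-1, 1, 0]], D = diag(6, 0, 3), P⁻¹ = [[1, 1, -2], [1, 1, -1], [0, 1, -1]].
T⁴ = P·diag(1296, 0, 81)·P⁻¹ = [[0, -81, 81], [-1296, -1215, 2511], [-1296, -1296, 2592]].
The requested entry is -1296.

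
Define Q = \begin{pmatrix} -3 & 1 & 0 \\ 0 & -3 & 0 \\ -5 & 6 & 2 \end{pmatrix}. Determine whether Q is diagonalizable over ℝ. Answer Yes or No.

No

Characteristic polynomial: p(μ) = μ^3 + 4μ^2 - 3μ - 18 = (μ - 2)(μ + 3)^2.
μ = -3 has algebraic multiplicity 2; rank(Q + 3I) = 2, so geometric multiplicity = 1.
Geometric multiplicity < algebraic multiplicity, so Q is not diagonalizable.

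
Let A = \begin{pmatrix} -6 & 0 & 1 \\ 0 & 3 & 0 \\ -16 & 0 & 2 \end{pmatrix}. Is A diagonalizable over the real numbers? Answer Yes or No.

Characteristic polynomial: p(s) = s^3 + s^2 - 8s - 12 = (s - 3)(s + 2)^2.
s = -2 has algebraic multiplicity 2; rank(A + 2I) = 2, so geometric multiplicity = 1.
Geometric multiplicity < algebraic multiplicity, so A is not diagonalizable.

No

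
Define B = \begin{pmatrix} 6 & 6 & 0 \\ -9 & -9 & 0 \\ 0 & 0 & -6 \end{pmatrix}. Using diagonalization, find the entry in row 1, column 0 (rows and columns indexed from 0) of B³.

Characteristic polynomial: λ^3 + 9λ^2 + 18λ = λ(λ + 3)(λ + 6), so the eigenvalues are -6, -3, 0.
λ=-3: eigenvector (-2, 3, 0).
λ=0: eigenvector (1, -1, 0).
λ=-6: eigenvector (0, 0, 1).
P = [[-2, 1, 0], [3, -1, 0], [0, 0, 1]], D = diag(-3, 0, -6), P⁻¹ = [[1, 1, 0], [3, 2, 0], [0, 0, 1]].
B³ = P·diag(-27, 0, -216)·P⁻¹ = [[54, 54, 0], [-81, -81, 0], [0, 0, -216]].
The requested entry is -81.

-81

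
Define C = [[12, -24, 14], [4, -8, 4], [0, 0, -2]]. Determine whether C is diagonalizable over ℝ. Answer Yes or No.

Characteristic polynomial: p(t) = t^3 - 2t^2 - 8t = t(t - 4)(t + 2).
All 3 eigenvalues are distinct, so C is diagonalizable.

Yes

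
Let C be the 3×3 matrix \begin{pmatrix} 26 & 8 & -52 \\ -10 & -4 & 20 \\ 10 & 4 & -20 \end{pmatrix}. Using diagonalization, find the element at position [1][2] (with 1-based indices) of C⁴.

-512

Characteristic polynomial: μ^3 - 2μ^2 - 24μ = μ(μ - 6)(μ + 4), so the eigenvalues are -4, 0, 6.
μ=-4: eigenvector (-2, 1, -1).
μ=6: eigenvector (3, -1, 1).
μ=0: eigenvector (2, 0, 1).
P = [[-2, 3, 2], [1, -1, 0], [-1, 1, 1]], D = diag(-4, 6, 0), P⁻¹ = [[1, 1, -2], [1, 0, -2], [0, 1, 1]].
C⁴ = P·diag(256, 1296, 0)·P⁻¹ = [[3376, -512, -6752], [-1040, 256, 2080], [1040, -256, -2080]].
The requested entry is -512.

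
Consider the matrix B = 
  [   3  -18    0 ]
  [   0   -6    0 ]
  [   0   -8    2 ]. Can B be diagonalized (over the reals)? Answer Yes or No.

Characteristic polynomial: p(t) = t^3 + t^2 - 24t + 36 = (t - 3)(t - 2)(t + 6).
All 3 eigenvalues are distinct, so B is diagonalizable.

Yes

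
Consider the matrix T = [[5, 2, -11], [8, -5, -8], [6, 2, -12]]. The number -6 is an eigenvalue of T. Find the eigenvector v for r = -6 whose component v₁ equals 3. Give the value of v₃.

T + 6I = [[11, 2, -11], [8, 1, -8], [6, 2, -6]].
Solving (T + 6I)v = 0 gives the eigenspace spanned by (3, 0, 3).
With v₁ = 3, v = (3, 0, 3), so v₃ = 3.

3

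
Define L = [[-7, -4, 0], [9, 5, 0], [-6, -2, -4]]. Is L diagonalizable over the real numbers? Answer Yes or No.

Characteristic polynomial: p(μ) = μ^3 + 6μ^2 + 9μ + 4 = (μ + 1)^2(μ + 4).
μ = -1 has algebraic multiplicity 2; rank(L + 1I) = 2, so geometric multiplicity = 1.
Geometric multiplicity < algebraic multiplicity, so L is not diagonalizable.

No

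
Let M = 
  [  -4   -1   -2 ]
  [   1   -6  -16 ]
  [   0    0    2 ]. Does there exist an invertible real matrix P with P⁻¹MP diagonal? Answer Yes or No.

Characteristic polynomial: p(μ) = μ^3 + 8μ^2 + 5μ - 50 = (μ - 2)(μ + 5)^2.
μ = -5 has algebraic multiplicity 2; rank(M + 5I) = 2, so geometric multiplicity = 1.
Geometric multiplicity < algebraic multiplicity, so M is not diagonalizable.

No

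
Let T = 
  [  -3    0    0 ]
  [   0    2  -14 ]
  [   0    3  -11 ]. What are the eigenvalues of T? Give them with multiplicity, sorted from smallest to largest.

-5, -4, -3

Characteristic polynomial: p(μ) = μ^3 + 12μ^2 + 47μ + 60 = (μ + 3)(μ + 4)(μ + 5).
Roots (with multiplicity): -5, -4, -3.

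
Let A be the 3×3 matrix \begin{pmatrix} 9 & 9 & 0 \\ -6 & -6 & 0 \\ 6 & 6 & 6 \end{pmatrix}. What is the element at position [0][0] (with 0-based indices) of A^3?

81

Characteristic polynomial: r^3 - 9r^2 + 18r = r(r - 6)(r - 3), so the eigenvalues are 0, 3, 6.
r=6: eigenvector (0, 0, 1).
r=0: eigenvector (-1, 1, 0).
r=3: eigenvector (3, -2, -2).
P = [[0, -1, 3], [0, 1, -2], [1, 0, -2]], D = diag(6, 0, 3), P⁻¹ = [[2, 2, 1], [2, 3, 0], [1, 1, 0]].
A³ = P·diag(216, 0, 27)·P⁻¹ = [[81, 81, 0], [-54, -54, 0], [378, 378, 216]].
The requested entry is 81.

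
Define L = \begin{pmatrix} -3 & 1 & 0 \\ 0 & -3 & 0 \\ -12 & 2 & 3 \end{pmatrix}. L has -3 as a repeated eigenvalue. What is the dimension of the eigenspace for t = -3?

1

L + 3I = [[0, 1, 0], [0, 0, 0], [-12, 2, 6]].
This matrix has rank 2, so its null space has dimension 3 − 2 = 1.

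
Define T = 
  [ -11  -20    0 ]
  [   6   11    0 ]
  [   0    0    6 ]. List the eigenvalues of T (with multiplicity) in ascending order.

-1, 1, 6

Characteristic polynomial: p(λ) = λ^3 - 6λ^2 - λ + 6 = (λ - 6)(λ - 1)(λ + 1).
Roots (with multiplicity): -1, 1, 6.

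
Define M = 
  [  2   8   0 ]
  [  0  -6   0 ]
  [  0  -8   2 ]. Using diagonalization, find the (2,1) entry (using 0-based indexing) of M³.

-224

Characteristic polynomial: s^3 + 2s^2 - 20s + 24 = (s - 2)^2(s + 6), so the eigenvalues are -6, 2, 2.
s=2: eigenvector (1, 0, 0).
s=2: eigenvector (1, 0, -1).
s=-6: eigenvector (-1, 1, 1).
P = [[1, 1, -1], [0, 0, 1], [0, -1, 1]], D = diag(2, 2, -6), P⁻¹ = [[1, 0, 1], [0, 1, -1], [0, 1, 0]].
M³ = P·diag(8, 8, -216)·P⁻¹ = [[8, 224, 0], [0, -216, 0], [0, -224, 8]].
The requested entry is -224.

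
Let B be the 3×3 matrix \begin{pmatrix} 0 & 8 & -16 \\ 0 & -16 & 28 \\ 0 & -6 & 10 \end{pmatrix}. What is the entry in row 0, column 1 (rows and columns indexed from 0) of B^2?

Characteristic polynomial: μ^3 + 6μ^2 + 8μ = μ(μ + 2)(μ + 4), so the eigenvalues are -4, -2, 0.
μ=0: eigenvector (1, 0, 0).
μ=-4: eigenvector (-2, 7, 3).
μ=-2: eigenvector (0, 2, 1).
P = [[1, -2, 0], [0, 7, 2], [0, 3, 1]], D = diag(0, -4, -2), P⁻¹ = [[1, 2, -4], [0, 1, -2], [0, -3, 7]].
B² = P·diag(0, 16, 4)·P⁻¹ = [[0, -32, 64], [0, 88, -168], [0, 36, -68]].
The requested entry is -32.

-32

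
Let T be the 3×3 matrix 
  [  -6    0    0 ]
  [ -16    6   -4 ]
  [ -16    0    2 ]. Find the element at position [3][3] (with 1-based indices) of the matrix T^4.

16

Characteristic polynomial: s^3 - 2s^2 - 36s + 72 = (s - 6)(s - 2)(s + 6), so the eigenvalues are -6, 2, 6.
s=-6: eigenvector (1, 2, 2).
s=6: eigenvector (0, 1, 0).
s=2: eigenvector (0, 1, 1).
P = [[1, 0, 0], [2, 1, 1], [2, 0, 1]], D = diag(-6, 6, 2), P⁻¹ = [[1, 0, 0], [0, 1, -1], [-2, 0, 1]].
T⁴ = P·diag(1296, 1296, 16)·P⁻¹ = [[1296, 0, 0], [2560, 1296, -1280], [2560, 0, 16]].
The requested entry is 16.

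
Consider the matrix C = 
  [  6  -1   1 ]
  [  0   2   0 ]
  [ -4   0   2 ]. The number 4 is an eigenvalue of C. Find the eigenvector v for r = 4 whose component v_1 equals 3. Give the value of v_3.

-6

C − 4I = [[2, -1, 1], [0, -2, 0], [-4, 0, -2]].
Solving (C − 4I)v = 0 gives the eigenspace spanned by (3, 0, -6).
With v_1 = 3, v = (3, 0, -6), so v_3 = -6.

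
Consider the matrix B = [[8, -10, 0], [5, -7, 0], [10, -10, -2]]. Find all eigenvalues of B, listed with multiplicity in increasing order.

Characteristic polynomial: p(λ) = λ^3 + λ^2 - 8λ - 12 = (λ - 3)(λ + 2)^2.
Roots (with multiplicity): -2, -2, 3.

-2, -2, 3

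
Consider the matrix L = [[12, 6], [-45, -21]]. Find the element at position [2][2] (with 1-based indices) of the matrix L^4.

Characteristic polynomial: r^2 + 9r + 18 = (r + 3)(r + 6), so the eigenvalues are -6, -3.
r=-3: eigenvector (2, -5).
r=-6: eigenvector (1, -3).
P = [[2, 1], [-5, -3]], D = diag(-3, -6), P⁻¹ = [[3, 1], [-5, -2]].
L⁴ = P·diag(81, 1296)·P⁻¹ = [[-5994, -2430], [18225, 7371]].
The requested entry is 7371.

7371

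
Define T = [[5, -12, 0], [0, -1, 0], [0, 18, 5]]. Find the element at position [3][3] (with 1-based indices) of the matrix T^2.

Characteristic polynomial: r^3 - 9r^2 + 15r + 25 = (r - 5)^2(r + 1), so the eigenvalues are -1, 5, 5.
r=5: eigenvector (1, 0, -1).
r=-1: eigenvector (2, 1, -3).
r=5: eigenvector (-4, 0, 5).
P = [[1, 2, -4], [0, 1, 0], [-1, -3, 5]], D = diag(5, -1, 5), P⁻¹ = [[5, 2, 4], [0, 1, 0], [1, 1, 1]].
T² = P·diag(25, 1, 25)·P⁻¹ = [[25, -48, 0], [0, 1, 0], [0, 72, 25]].
The requested entry is 25.

25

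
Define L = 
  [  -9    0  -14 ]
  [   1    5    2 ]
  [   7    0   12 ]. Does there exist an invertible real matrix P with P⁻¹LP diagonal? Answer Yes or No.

Characteristic polynomial: p(r) = r^3 - 8r^2 + 5r + 50 = (r - 5)^2(r + 2).
r = 5 has algebraic multiplicity 2; rank(L − 5I) = 2, so geometric multiplicity = 1.
Geometric multiplicity < algebraic multiplicity, so L is not diagonalizable.

No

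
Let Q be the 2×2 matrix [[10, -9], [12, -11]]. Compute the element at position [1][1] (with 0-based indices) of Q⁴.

Characteristic polynomial: μ^2 + μ - 2 = (μ - 1)(μ + 2), so the eigenvalues are -2, 1.
μ=1: eigenvector (1, 1).
μ=-2: eigenvector (3, 4).
P = [[1, 3], [1, 4]], D = diag(1, -2), P⁻¹ = [[4, -3], [-1, 1]].
Q⁴ = P·diag(1, 16)·P⁻¹ = [[-44, 45], [-60, 61]].
The requested entry is 61.

61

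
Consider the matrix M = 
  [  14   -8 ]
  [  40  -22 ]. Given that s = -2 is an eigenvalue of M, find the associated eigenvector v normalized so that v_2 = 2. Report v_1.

1

M + 2I = [[16, -8], [40, -20]].
Solving (M + 2I)v = 0 gives the eigenspace spanned by (1, 2).
With v_2 = 2, v = (1, 2), so v_1 = 1.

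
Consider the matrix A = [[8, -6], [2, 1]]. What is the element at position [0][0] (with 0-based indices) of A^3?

308

Characteristic polynomial: μ^2 - 9μ + 20 = (μ - 5)(μ - 4), so the eigenvalues are 4, 5.
μ=5: eigenvector (2, 1).
μ=4: eigenvector (-3, -2).
P = [[2, -3], [1, -2]], D = diag(5, 4), P⁻¹ = [[2, -3], [1, -2]].
A³ = P·diag(125, 64)·P⁻¹ = [[308, -366], [122, -119]].
The requested entry is 308.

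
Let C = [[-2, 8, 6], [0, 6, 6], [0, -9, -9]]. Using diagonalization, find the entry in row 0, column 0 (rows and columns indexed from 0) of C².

4

Characteristic polynomial: s^3 + 5s^2 + 6s = s(s + 2)(s + 3), so the eigenvalues are -3, -2, 0.
s=-2: eigenvector (1, 0, 0).
s=-3: eigenvector (-2, -2, 3).
s=0: eigenvector (1, 1, -1).
P = [[1, -2, 1], [0, -2, 1], [0, 3, -1]], D = diag(-2, -3, 0), P⁻¹ = [[1, -1, 0], [0, 1, 1], [0, 3, 2]].
C² = P·diag(4, 9, 0)·P⁻¹ = [[4, -22, -18], [0, -18, -18], [0, 27, 27]].
The requested entry is 4.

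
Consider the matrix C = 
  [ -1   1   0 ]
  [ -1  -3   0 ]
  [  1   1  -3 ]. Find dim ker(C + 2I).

1

C + 2I = [[1, 1, 0], [-1, -1, 0], [1, 1, -1]].
This matrix has rank 2, so its null space has dimension 3 − 2 = 1.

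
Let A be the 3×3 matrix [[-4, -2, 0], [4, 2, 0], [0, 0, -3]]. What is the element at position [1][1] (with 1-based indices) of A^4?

32

Characteristic polynomial: μ^3 + 5μ^2 + 6μ = μ(μ + 2)(μ + 3), so the eigenvalues are -3, -2, 0.
μ=0: eigenvector (-1, 2, 0).
μ=-2: eigenvector (1, -1, 0).
μ=-3: eigenvector (0, 0, 1).
P = [[-1, 1, 0], [2, -1, 0], [0, 0, 1]], D = diag(0, -2, -3), P⁻¹ = [[1, 1, 0], [2, 1, 0], [0, 0, 1]].
A⁴ = P·diag(0, 16, 81)·P⁻¹ = [[32, 16, 0], [-32, -16, 0], [0, 0, 81]].
The requested entry is 32.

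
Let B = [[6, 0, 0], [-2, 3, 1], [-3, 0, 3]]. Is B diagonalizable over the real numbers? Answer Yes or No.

Characteristic polynomial: p(r) = r^3 - 12r^2 + 45r - 54 = (r - 6)(r - 3)^2.
r = 3 has algebraic multiplicity 2; rank(B − 3I) = 2, so geometric multiplicity = 1.
Geometric multiplicity < algebraic multiplicity, so B is not diagonalizable.

No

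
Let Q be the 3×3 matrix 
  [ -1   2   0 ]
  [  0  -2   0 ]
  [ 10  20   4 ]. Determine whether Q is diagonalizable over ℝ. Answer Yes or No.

Characteristic polynomial: p(t) = t^3 - t^2 - 10t - 8 = (t - 4)(t + 1)(t + 2).
All 3 eigenvalues are distinct, so Q is diagonalizable.

Yes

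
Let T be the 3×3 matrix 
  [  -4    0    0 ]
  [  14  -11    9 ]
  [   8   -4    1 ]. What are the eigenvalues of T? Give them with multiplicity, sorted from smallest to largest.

-5, -5, -4

Characteristic polynomial: p(r) = r^3 + 14r^2 + 65r + 100 = (r + 4)(r + 5)^2.
Roots (with multiplicity): -5, -5, -4.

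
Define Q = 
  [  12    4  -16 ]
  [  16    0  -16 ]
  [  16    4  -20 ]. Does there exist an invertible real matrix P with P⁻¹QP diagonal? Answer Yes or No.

Characteristic polynomial: p(s) = s^3 + 8s^2 + 16s = s(s + 4)^2.
s = -4 has algebraic multiplicity 2; rank(Q + 4I) = 1, so geometric multiplicity = 2.
Every eigenvalue has geometric = algebraic multiplicity, so Q is diagonalizable.

Yes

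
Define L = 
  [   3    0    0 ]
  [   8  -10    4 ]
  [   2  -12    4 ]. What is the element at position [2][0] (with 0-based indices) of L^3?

Characteristic polynomial: t^3 + 3t^2 - 10t - 24 = (t - 3)(t + 2)(t + 4), so the eigenvalues are -4, -2, 3.
t=3: eigenvector (1, 0, -2).
t=-2: eigenvector (0, 1, 2).
t=-4: eigenvector (0, -2, -3).
P = [[1, 0, 0], [0, 1, -2], [-2, 2, -3]], D = diag(3, -2, -4), P⁻¹ = [[1, 0, 0], [4, -3, 2], [2, -2, 1]].
L³ = P·diag(27, -8, -64)·P⁻¹ = [[27, 0, 0], [224, -232, 112], [266, -336, 160]].
The requested entry is 266.

266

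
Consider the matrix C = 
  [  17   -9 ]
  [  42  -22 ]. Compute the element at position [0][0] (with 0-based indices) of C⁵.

6137

Characteristic polynomial: s^2 + 5s + 4 = (s + 1)(s + 4), so the eigenvalues are -4, -1.
s=-4: eigenvector (3, 7).
s=-1: eigenvector (1, 2).
P = [[3, 1], [7, 2]], D = diag(-4, -1), P⁻¹ = [[-2, 1], [7, -3]].
C⁵ = P·diag(-1024, -1)·P⁻¹ = [[6137, -3069], [14322, -7162]].
The requested entry is 6137.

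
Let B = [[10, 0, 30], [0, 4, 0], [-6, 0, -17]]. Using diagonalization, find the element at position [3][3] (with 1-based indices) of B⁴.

3061

Characteristic polynomial: t^3 + 3t^2 - 18t - 40 = (t - 4)(t + 2)(t + 5), so the eigenvalues are -5, -2, 4.
t=-2: eigenvector (5, 0, -2).
t=4: eigenvector (0, 1, 0).
t=-5: eigenvector (-2, 0, 1).
P = [[5, 0, -2], [0, 1, 0], [-2, 0, 1]], D = diag(-2, 4, -5), P⁻¹ = [[1, 0, 2], [0, 1, 0], [2, 0, 5]].
B⁴ = P·diag(16, 256, 625)·P⁻¹ = [[-2420, 0, -6090], [0, 256, 0], [1218, 0, 3061]].
The requested entry is 3061.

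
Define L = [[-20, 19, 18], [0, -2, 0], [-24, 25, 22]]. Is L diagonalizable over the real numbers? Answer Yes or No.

Characteristic polynomial: p(μ) = μ^3 - 12μ - 16 = (μ - 4)(μ + 2)^2.
μ = -2 has algebraic multiplicity 2; rank(L + 2I) = 2, so geometric multiplicity = 1.
Geometric multiplicity < algebraic multiplicity, so L is not diagonalizable.

No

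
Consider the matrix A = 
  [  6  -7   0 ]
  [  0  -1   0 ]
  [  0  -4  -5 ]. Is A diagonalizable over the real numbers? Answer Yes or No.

Characteristic polynomial: p(r) = r^3 - 31r - 30 = (r - 6)(r + 1)(r + 5).
All 3 eigenvalues are distinct, so A is diagonalizable.

Yes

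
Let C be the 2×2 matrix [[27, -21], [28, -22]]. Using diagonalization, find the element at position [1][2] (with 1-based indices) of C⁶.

-139965

Characteristic polynomial: r^2 - 5r - 6 = (r - 6)(r + 1), so the eigenvalues are -1, 6.
r=6: eigenvector (1, 1).
r=-1: eigenvector (3, 4).
P = [[1, 3], [1, 4]], D = diag(6, -1), P⁻¹ = [[4, -3], [-1, 1]].
C⁶ = P·diag(46656, 1)·P⁻¹ = [[186621, -139965], [186620, -139964]].
The requested entry is -139965.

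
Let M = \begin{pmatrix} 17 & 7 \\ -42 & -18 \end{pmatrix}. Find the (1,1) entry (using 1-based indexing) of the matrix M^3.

209

Characteristic polynomial: μ^2 + μ - 12 = (μ - 3)(μ + 4), so the eigenvalues are -4, 3.
μ=3: eigenvector (-1, 2).
μ=-4: eigenvector (-1, 3).
P = [[-1, -1], [2, 3]], D = diag(3, -4), P⁻¹ = [[-3, -1], [2, 1]].
M³ = P·diag(27, -64)·P⁻¹ = [[209, 91], [-546, -246]].
The requested entry is 209.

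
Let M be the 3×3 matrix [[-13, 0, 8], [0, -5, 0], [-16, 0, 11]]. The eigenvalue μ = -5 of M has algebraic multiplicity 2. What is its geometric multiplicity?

2

M + 5I = [[-8, 0, 8], [0, 0, 0], [-16, 0, 16]].
This matrix has rank 1, so its null space has dimension 3 − 1 = 2.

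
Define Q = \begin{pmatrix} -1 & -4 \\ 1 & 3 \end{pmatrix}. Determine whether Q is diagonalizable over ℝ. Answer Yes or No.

No

Characteristic polynomial: p(t) = t^2 - 2t + 1 = (t - 1)^2.
t = 1 has algebraic multiplicity 2; rank(Q − 1I) = 1, so geometric multiplicity = 1.
Geometric multiplicity < algebraic multiplicity, so Q is not diagonalizable.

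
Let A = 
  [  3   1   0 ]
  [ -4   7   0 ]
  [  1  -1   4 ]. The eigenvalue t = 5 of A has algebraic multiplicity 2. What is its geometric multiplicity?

A − 5I = [[-2, 1, 0], [-4, 2, 0], [1, -1, -1]].
This matrix has rank 2, so its null space has dimension 3 − 2 = 1.

1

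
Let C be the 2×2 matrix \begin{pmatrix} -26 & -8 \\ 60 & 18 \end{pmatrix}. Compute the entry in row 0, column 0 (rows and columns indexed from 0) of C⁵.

Characteristic polynomial: μ^2 + 8μ + 12 = (μ + 2)(μ + 6), so the eigenvalues are -6, -2.
μ=-2: eigenvector (1, -3).
μ=-6: eigenvector (2, -5).
P = [[1, 2], [-3, -5]], D = diag(-2, -6), P⁻¹ = [[-5, -2], [3, 1]].
C⁵ = P·diag(-32, -7776)·P⁻¹ = [[-46496, -15488], [116160, 38688]].
The requested entry is -46496.

-46496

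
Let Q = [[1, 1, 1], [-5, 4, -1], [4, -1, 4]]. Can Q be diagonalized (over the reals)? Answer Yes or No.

Characteristic polynomial: p(λ) = λ^3 - 9λ^2 + 24λ - 20 = (λ - 5)(λ - 2)^2.
λ = 2 has algebraic multiplicity 2; rank(Q − 2I) = 2, so geometric multiplicity = 1.
Geometric multiplicity < algebraic multiplicity, so Q is not diagonalizable.

No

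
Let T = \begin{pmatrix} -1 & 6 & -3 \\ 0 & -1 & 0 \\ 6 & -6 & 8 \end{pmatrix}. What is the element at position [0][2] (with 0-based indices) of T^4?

-609

Characteristic polynomial: μ^3 - 6μ^2 + 3μ + 10 = (μ - 5)(μ - 2)(μ + 1), so the eigenvalues are -1, 2, 5.
μ=2: eigenvector (1, 0, -1).
μ=-1: eigenvector (-2, 1, 2).
μ=5: eigenvector (-1, 0, 2).
P = [[1, -2, -1], [0, 1, 0], [-1, 2, 2]], D = diag(2, -1, 5), P⁻¹ = [[2, 2, 1], [0, 1, 0], [1, 0, 1]].
T⁴ = P·diag(16, 1, 625)·P⁻¹ = [[-593, 30, -609], [0, 1, 0], [1218, -30, 1234]].
The requested entry is -609.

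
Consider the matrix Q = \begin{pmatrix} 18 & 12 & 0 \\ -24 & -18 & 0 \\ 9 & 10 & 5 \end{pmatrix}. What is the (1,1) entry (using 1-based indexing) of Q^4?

Characteristic polynomial: s^3 - 5s^2 - 36s + 180 = (s - 6)(s - 5)(s + 6), so the eigenvalues are -6, 5, 6.
s=6: eigenvector (1, -1, -1).
s=-6: eigenvector (-1, 2, -1).
s=5: eigenvector (0, 0, 1).
P = [[1, -1, 0], [-1, 2, 0], [-1, -1, 1]], D = diag(6, -6, 5), P⁻¹ = [[2, 1, 0], [1, 1, 0], [3, 2, 1]].
Q⁴ = P·diag(1296, 1296, 625)·P⁻¹ = [[1296, 0, 0], [0, 1296, 0], [-2013, -1342, 625]].
The requested entry is 1296.

1296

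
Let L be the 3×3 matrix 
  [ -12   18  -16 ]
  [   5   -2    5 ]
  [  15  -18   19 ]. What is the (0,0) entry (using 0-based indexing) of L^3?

Characteristic polynomial: μ^3 - 5μ^2 - 2μ + 24 = (μ - 4)(μ - 3)(μ + 2), so the eigenvalues are -2, 3, 4.
μ=-2: eigenvector (3, -1, -3).
μ=3: eigenvector (-2, 1, 3).
μ=4: eigenvector (-1, 0, 1).
P = [[3, -2, -1], [-1, 1, 0], [-3, 3, 1]], D = diag(-2, 3, 4), P⁻¹ = [[1, -1, 1], [1, 0, 1], [0, -3, 1]].
L³ = P·diag(-8, 27, 64)·P⁻¹ = [[-78, 216, -142], [35, -8, 35], [105, -216, 169]].
The requested entry is -78.

-78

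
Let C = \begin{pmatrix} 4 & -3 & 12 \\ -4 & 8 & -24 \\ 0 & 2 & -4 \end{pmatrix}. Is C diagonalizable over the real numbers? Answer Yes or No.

Characteristic polynomial: p(s) = s^3 - 8s^2 + 20s - 16 = (s - 4)(s - 2)^2.
s = 2 has algebraic multiplicity 2; rank(C − 2I) = 2, so geometric multiplicity = 1.
Geometric multiplicity < algebraic multiplicity, so C is not diagonalizable.

No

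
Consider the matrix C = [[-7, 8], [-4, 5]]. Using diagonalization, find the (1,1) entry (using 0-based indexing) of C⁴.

-79

Characteristic polynomial: s^2 + 2s - 3 = (s - 1)(s + 3), so the eigenvalues are -3, 1.
s=-3: eigenvector (2, 1).
s=1: eigenvector (1, 1).
P = [[2, 1], [1, 1]], D = diag(-3, 1), P⁻¹ = [[1, -1], [-1, 2]].
C⁴ = P·diag(81, 1)·P⁻¹ = [[161, -160], [80, -79]].
The requested entry is -79.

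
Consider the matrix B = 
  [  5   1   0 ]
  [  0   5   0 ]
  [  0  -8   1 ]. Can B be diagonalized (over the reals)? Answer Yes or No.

Characteristic polynomial: p(s) = s^3 - 11s^2 + 35s - 25 = (s - 5)^2(s - 1).
s = 5 has algebraic multiplicity 2; rank(B − 5I) = 2, so geometric multiplicity = 1.
Geometric multiplicity < algebraic multiplicity, so B is not diagonalizable.

No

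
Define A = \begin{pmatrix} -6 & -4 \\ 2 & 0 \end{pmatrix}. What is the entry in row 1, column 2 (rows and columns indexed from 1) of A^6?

8064

Characteristic polynomial: s^2 + 6s + 8 = (s + 2)(s + 4), so the eigenvalues are -4, -2.
s=-4: eigenvector (-2, 1).
s=-2: eigenvector (-1, 1).
P = [[-2, -1], [1, 1]], D = diag(-4, -2), P⁻¹ = [[-1, -1], [1, 2]].
A⁶ = P·diag(4096, 64)·P⁻¹ = [[8128, 8064], [-4032, -3968]].
The requested entry is 8064.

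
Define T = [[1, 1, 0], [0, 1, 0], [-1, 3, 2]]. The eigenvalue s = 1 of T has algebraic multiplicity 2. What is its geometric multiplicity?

1

T − 1I = [[0, 1, 0], [0, 0, 0], [-1, 3, 1]].
This matrix has rank 2, so its null space has dimension 3 − 2 = 1.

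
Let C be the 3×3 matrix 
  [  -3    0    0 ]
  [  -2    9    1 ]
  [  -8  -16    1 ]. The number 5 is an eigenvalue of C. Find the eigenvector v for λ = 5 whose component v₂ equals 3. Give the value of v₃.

C − 5I = [[-8, 0, 0], [-2, 4, 1], [-8, -16, -4]].
Solving (C − 5I)v = 0 gives the eigenspace spanned by (0, 3, -12).
With v₂ = 3, v = (0, 3, -12), so v₃ = -12.

-12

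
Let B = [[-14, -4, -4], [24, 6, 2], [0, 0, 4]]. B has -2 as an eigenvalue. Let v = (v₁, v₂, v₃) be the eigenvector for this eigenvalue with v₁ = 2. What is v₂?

-6

B + 2I = [[-12, -4, -4], [24, 8, 2], [0, 0, 6]].
Solving (B + 2I)v = 0 gives the eigenspace spanned by (2, -6, 0).
With v₁ = 2, v = (2, -6, 0), so v₂ = -6.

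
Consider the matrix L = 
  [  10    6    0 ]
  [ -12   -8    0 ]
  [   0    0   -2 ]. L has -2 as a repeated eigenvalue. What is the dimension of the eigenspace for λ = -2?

2

L + 2I = [[12, 6, 0], [-12, -6, 0], [0, 0, 0]].
This matrix has rank 1, so its null space has dimension 3 − 1 = 2.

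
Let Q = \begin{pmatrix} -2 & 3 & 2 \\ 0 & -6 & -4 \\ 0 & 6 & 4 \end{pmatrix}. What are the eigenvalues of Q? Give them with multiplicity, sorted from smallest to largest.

-2, -2, 0

Characteristic polynomial: p(r) = r^3 + 4r^2 + 4r = r(r + 2)^2.
Roots (with multiplicity): -2, -2, 0.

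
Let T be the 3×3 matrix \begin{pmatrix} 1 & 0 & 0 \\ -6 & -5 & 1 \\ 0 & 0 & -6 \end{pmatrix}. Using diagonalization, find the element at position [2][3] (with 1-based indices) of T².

Characteristic polynomial: μ^3 + 10μ^2 + 19μ - 30 = (μ - 1)(μ + 5)(μ + 6), so the eigenvalues are -6, -5, 1.
μ=1: eigenvector (1, -1, 0).
μ=-5: eigenvector (0, 1, 0).
μ=-6: eigenvector (0, -1, 1).
P = [[1, 0, 0], [-1, 1, -1], [0, 0, 1]], D = diag(1, -5, -6), P⁻¹ = [[1, 0, 0], [1, 1, 1], [0, 0, 1]].
T² = P·diag(1, 25, 36)·P⁻¹ = [[1, 0, 0], [24, 25, -11], [0, 0, 36]].
The requested entry is -11.

-11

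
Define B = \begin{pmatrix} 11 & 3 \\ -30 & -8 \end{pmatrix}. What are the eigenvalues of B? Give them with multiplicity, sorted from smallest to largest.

Characteristic polynomial: p(t) = t^2 - 3t + 2 = (t - 2)(t - 1).
Roots (with multiplicity): 1, 2.

1, 2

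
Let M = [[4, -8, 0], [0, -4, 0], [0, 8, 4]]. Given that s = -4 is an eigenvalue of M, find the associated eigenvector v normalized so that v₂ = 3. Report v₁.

3

M + 4I = [[8, -8, 0], [0, 0, 0], [0, 8, 8]].
Solving (M + 4I)v = 0 gives the eigenspace spanned by (3, 3, -3).
With v₂ = 3, v = (3, 3, -3), so v₁ = 3.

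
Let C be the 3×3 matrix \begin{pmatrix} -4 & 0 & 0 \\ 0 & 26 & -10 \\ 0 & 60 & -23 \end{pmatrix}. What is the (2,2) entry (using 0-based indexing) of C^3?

Characteristic polynomial: μ^3 + μ^2 - 10μ + 8 = (μ - 2)(μ - 1)(μ + 4), so the eigenvalues are -4, 1, 2.
μ=-4: eigenvector (1, 0, 0).
μ=2: eigenvector (0, 5, 12).
μ=1: eigenvector (0, 2, 5).
P = [[1, 0, 0], [0, 5, 2], [0, 12, 5]], D = diag(-4, 2, 1), P⁻¹ = [[1, 0, 0], [0, 5, -2], [0, -12, 5]].
C³ = P·diag(-64, 8, 1)·P⁻¹ = [[-64, 0, 0], [0, 176, -70], [0, 420, -167]].
The requested entry is -167.

-167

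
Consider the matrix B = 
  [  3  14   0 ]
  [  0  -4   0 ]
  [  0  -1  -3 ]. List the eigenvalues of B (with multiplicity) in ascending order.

Characteristic polynomial: p(μ) = μ^3 + 4μ^2 - 9μ - 36 = (μ - 3)(μ + 3)(μ + 4).
Roots (with multiplicity): -4, -3, 3.

-4, -3, 3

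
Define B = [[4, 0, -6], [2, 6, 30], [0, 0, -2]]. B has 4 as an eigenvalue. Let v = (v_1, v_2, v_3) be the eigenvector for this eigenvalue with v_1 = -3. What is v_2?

3

B − 4I = [[0, 0, -6], [2, 2, 30], [0, 0, -6]].
Solving (B − 4I)v = 0 gives the eigenspace spanned by (-3, 3, 0).
With v_1 = -3, v = (-3, 3, 0), so v_2 = 3.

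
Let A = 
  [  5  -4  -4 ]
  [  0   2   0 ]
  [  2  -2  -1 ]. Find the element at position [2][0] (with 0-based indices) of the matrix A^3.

Characteristic polynomial: r^3 - 6r^2 + 11r - 6 = (r - 3)(r - 2)(r - 1), so the eigenvalues are 1, 2, 3.
r=1: eigenvector (-1, 0, -1).
r=2: eigenvector (4, 1, 2).
r=3: eigenvector (2, 0, 1).
P = [[-1, 4, 2], [0, 1, 0], [-1, 2, 1]], D = diag(1, 2, 3), P⁻¹ = [[1, 0, -2], [0, 1, 0], [1, -2, -1]].
A³ = P·diag(1, 8, 27)·P⁻¹ = [[53, -76, -52], [0, 8, 0], [26, -38, -25]].
The requested entry is 26.

26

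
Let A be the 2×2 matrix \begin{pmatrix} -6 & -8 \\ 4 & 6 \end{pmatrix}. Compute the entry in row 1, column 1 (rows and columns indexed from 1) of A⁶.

64

Characteristic polynomial: λ^2 - 4 = (λ - 2)(λ + 2), so the eigenvalues are -2, 2.
λ=2: eigenvector (-1, 1).
λ=-2: eigenvector (-2, 1).
P = [[-1, -2], [1, 1]], D = diag(2, -2), P⁻¹ = [[1, 2], [-1, -1]].
A⁶ = P·diag(64, 64)·P⁻¹ = [[64, 0], [0, 64]].
The requested entry is 64.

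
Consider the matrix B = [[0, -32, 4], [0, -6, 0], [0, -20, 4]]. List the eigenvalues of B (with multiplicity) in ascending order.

-6, 0, 4

Characteristic polynomial: p(μ) = μ^3 + 2μ^2 - 24μ = μ(μ - 4)(μ + 6).
Roots (with multiplicity): -6, 0, 4.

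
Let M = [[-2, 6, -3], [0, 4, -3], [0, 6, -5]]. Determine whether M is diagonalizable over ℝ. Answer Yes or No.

Characteristic polynomial: p(s) = s^3 + 3s^2 - 4 = (s - 1)(s + 2)^2.
s = -2 has algebraic multiplicity 2; rank(M + 2I) = 1, so geometric multiplicity = 2.
Every eigenvalue has geometric = algebraic multiplicity, so M is diagonalizable.

Yes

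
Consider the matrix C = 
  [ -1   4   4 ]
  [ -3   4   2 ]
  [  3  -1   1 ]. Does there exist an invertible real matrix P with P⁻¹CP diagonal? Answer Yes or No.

Characteristic polynomial: p(t) = t^3 - 4t^2 + t + 6 = (t - 3)(t - 2)(t + 1).
All 3 eigenvalues are distinct, so C is diagonalizable.

Yes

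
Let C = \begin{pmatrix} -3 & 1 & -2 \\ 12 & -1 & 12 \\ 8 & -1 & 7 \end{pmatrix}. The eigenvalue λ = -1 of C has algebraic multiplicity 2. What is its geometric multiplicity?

1

C + 1I = [[-2, 1, -2], [12, 0, 12], [8, -1, 8]].
This matrix has rank 2, so its null space has dimension 3 − 2 = 1.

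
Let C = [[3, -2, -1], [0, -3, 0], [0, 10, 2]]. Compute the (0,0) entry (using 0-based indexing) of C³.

27

Characteristic polynomial: λ^3 - 2λ^2 - 9λ + 18 = (λ - 3)(λ - 2)(λ + 3), so the eigenvalues are -3, 2, 3.
λ=-3: eigenvector (0, 1, -2).
λ=3: eigenvector (1, 0, 0).
λ=2: eigenvector (1, 0, 1).
P = [[0, 1, 1], [1, 0, 0], [-2, 0, 1]], D = diag(-3, 3, 2), P⁻¹ = [[0, 1, 0], [1, -2, -1], [0, 2, 1]].
C³ = P·diag(-27, 27, 8)·P⁻¹ = [[27, -38, -19], [0, -27, 0], [0, 70, 8]].
The requested entry is 27.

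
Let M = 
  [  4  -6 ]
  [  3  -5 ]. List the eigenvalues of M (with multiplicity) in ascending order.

-2, 1

Characteristic polynomial: p(t) = t^2 + t - 2 = (t - 1)(t + 2).
Roots (with multiplicity): -2, 1.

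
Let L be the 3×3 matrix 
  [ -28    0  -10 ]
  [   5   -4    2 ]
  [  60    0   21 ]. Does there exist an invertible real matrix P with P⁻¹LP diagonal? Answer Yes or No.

No

Characteristic polynomial: p(λ) = λ^3 + 11λ^2 + 40λ + 48 = (λ + 3)(λ + 4)^2.
λ = -4 has algebraic multiplicity 2; rank(L + 4I) = 2, so geometric multiplicity = 1.
Geometric multiplicity < algebraic multiplicity, so L is not diagonalizable.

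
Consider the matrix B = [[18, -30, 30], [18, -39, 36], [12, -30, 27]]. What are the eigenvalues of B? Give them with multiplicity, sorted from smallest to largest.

Characteristic polynomial: p(r) = r^3 - 6r^2 - 9r + 54 = (r - 6)(r - 3)(r + 3).
Roots (with multiplicity): -3, 3, 6.

-3, 3, 6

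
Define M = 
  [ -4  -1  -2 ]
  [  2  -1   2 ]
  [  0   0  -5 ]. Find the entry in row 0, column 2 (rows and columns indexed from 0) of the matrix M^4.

544

Characteristic polynomial: μ^3 + 10μ^2 + 31μ + 30 = (μ + 2)(μ + 3)(μ + 5), so the eigenvalues are -5, -3, -2.
μ=-3: eigenvector (1, -1, 0).
μ=-2: eigenvector (-1, 2, 0).
μ=-5: eigenvector (1, -1, 1).
P = [[1, -1, 1], [-1, 2, -1], [0, 0, 1]], D = diag(-3, -2, -5), P⁻¹ = [[2, 1, -1], [1, 1, 0], [0, 0, 1]].
M⁴ = P·diag(81, 16, 625)·P⁻¹ = [[146, 65, 544], [-130, -49, -544], [0, 0, 625]].
The requested entry is 544.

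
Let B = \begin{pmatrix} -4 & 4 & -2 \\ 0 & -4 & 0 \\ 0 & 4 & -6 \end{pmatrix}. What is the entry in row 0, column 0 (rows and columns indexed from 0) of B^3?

Characteristic polynomial: μ^3 + 14μ^2 + 64μ + 96 = (μ + 4)^2(μ + 6), so the eigenvalues are -6, -4, -4.
μ=-4: eigenvector (-2, 1, 2).
μ=-4: eigenvector (1, 0, 0).
μ=-6: eigenvector (1, 0, 1).
P = [[-2, 1, 1], [1, 0, 0], [2, 0, 1]], D = diag(-4, -4, -6), P⁻¹ = [[0, 1, 0], [1, 4, -1], [0, -2, 1]].
B³ = P·diag(-64, -64, -216)·P⁻¹ = [[-64, 304, -152], [0, -64, 0], [0, 304, -216]].
The requested entry is -64.

-64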